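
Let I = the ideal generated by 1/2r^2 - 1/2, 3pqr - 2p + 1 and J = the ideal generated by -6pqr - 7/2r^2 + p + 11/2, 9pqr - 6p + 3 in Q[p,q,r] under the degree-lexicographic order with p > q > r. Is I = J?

No, the ideals differ.

Equality of ideals is decidable: compute both reduced Gröbner bases (unique for the ordering) and check whether they agree.
Buchberger on the first generating set:
f_1 = 1/2r^2 - 1/2, LT = r^2.
f_2 = 3pqr - 2p + 1, LT = pqr.

S(f_1,f_2): lcm = pqr^2. S = -pq + 2/3pr - 1/3r.
  leading term pq: no divisor's leading term divides it; move -pq to the remainder.
  leading term pr: no divisor's leading term divides it; move 2/3pr to the remainder.
  leading term r: no divisor's leading term divides it; move -1/3r to the remainder.
  remainder -pq + 2/3pr - 1/3r ≠ 0; add g_3 = -pq + 2/3pr - 1/3r to the basis.

S(f_1,g_3): leading monomials are coprime, so the S-polynomial reduces to 0 (Buchberger's first criterion).
S(f_2,g_3): lcm = pqr. S = 2/3pr^2 - 1/3r^2 - 2/3p + 1/3.
  leading term pr^2: subtract (4/3p)·f_1 from 2/3pr^2 - 1/3r^2 - 2/3p + 1/3 → -1/3r^2 + 1/3
  leading term r^2: subtract (-2/3)·f_1 from -1/3r^2 + 1/3 → 0
  remainder 0.

Every S-polynomial of the final basis reduces to 0, so we have a Gröbner basis.
Inter-reduce: drop elements whose leading term is divisible by another's, tail-reduce, and make monic.
Reduced Gröbner basis: {pq - 2/3pr + 1/3r, r^2 - 1}.

Buchberger on the second generating set:
h_1 = -6pqr - 7/2r^2 + p + 11/2, LT = pqr.
h_2 = 9pqr - 6p + 3, LT = pqr.

S(h_1,h_2): lcm = pqr. S = 7/12r^2 + 1/2p - 5/4.
  leading term r^2: no divisor's leading term divides it; move 7/12r^2 to the remainder.
  leading term p: no divisor's leading term divides it; move 1/2p to the remainder.
  leading term 1: no divisor's leading term divides it; move -5/4 to the remainder.
  remainder 7/12r^2 + 1/2p - 5/4 ≠ 0; add k_3 = 7/12r^2 + 1/2p - 5/4 to the basis.

S(h_1,k_3): lcm = pqr^2. S = -6/7p^2q + 7/12r^3 + 15/7pq - 1/6pr - 11/12r.
  leading term p^2q: no divisor's leading term divides it; move -6/7p^2q to the remainder.
  leading term r^3: subtract (r)·k_3 from 7/12r^3 + 15/7pq - 1/6pr - 11/12r → 15/7pq - 2/3pr + 1/3r
  leading term pq: no divisor's leading term divides it; move 15/7pq to the remainder.
  leading term pr: no divisor's leading term divides it; move -2/3pr to the remainder.
  leading term r: no divisor's leading term divides it; move 1/3r to the remainder.
  remainder -6/7p^2q + 15/7pq - 2/3pr + 1/3r ≠ 0; add k_4 = -6/7p^2q + 15/7pq - 2/3pr + 1/3r to the basis.

S(h_2,k_3): lcm = pqr^2. S = -6/7p^2q + 15/7pq - 2/3pr + 1/3r.
  leading term p^2q: subtract (1)·k_4 from -6/7p^2q + 15/7pq - 2/3pr + 1/3r → 0
  remainder 0.

S(h_1,k_4): lcm = p^2qr. S = 5/2pqr - 7/36pr^2 - 1/6p^2 + 7/18r^2 - 11/12p.
  leading term pqr: subtract (-5/12)·h_1 from 5/2pqr - 7/36pr^2 - 1/6p^2 + 7/18r^2 - 11/12p → -7/36pr^2 - 1/6p^2 - 77/72r^2 - 1/2p + 55/24
  leading term pr^2: subtract (-1/3p)·k_3 from -7/36pr^2 - 1/6p^2 - 77/72r^2 - 1/2p + 55/24 → -77/72r^2 - 11/12p + 55/24
  leading term r^2: subtract (-11/6)·k_3 from -77/72r^2 - 11/12p + 55/24 → 0
  remainder 0.

S(h_2,k_4): lcm = p^2qr. S = 5/2pqr - 7/9pr^2 - 2/3p^2 + 7/18r^2 + 1/3p.
  leading term pqr: subtract (-5/12)·h_1 from 5/2pqr - 7/9pr^2 - 2/3p^2 + 7/18r^2 + 1/3p → -7/9pr^2 - 2/3p^2 - 77/72r^2 + 3/4p + 55/24
  leading term pr^2: subtract (-4/3p)·k_3 from -7/9pr^2 - 2/3p^2 - 77/72r^2 + 3/4p + 55/24 → -77/72r^2 - 11/12p + 55/24
  leading term r^2: subtract (-11/6)·k_3 from -77/72r^2 - 11/12p + 55/24 → 0
  remainder 0.

S(k_3,k_4): leading monomials are coprime, so the S-polynomial reduces to 0 (Buchberger's first criterion).
Every S-polynomial of the final basis reduces to 0, so we have a Gröbner basis.
Inter-reduce: drop elements whose leading term is divisible by another's, tail-reduce, and make monic.
Reduced Gröbner basis: {p^2q - 5/2pq + 7/9pr - 7/18r, pqr - 2/3p + 1/3, r^2 + 6/7p - 15/7}.

Since the reduced bases disagree, the two ideals are not the same.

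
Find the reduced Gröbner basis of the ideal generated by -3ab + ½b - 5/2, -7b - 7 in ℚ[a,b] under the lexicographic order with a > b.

G = {a - 1, b + 1}

f_1 = -3ab + ½b - 5/2, LT = ab.
f_2 = -7b - 7, LT = b.

S(f_1,f_2): lcm = ab. S = -a - ⅙b + ⅚.
  reduce S modulo (f_1, f_2):
  remainder -a + 1 ≠ 0; add g_3 = -a + 1 to the basis.

The other S-polynomials (S(f_1,g_3), S(f_2,g_3)) all reduce to 0 modulo the current basis, so we have a Gröbner basis.
Inter-reduce: drop elements whose leading term is divisible by another's, tail-reduce, and make monic.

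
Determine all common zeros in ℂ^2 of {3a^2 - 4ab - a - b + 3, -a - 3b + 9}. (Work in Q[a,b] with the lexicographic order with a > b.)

{(38/13, 79/39), (0, 3)}

Compute a lex Gröbner basis by Buchberger's algorithm.
f_1 = 3a^2 - 4ab - a - b + 3, LT = a^2.
f_2 = -a - 3b + 9, LT = a.

S(f_1,f_2): lcm = a^2. S = -13/3ab + 26/3a - 1/3b + 1.
  reduce S modulo (f_1, f_2):
  remainder 13b^2 - 196/3b + 79 ≠ 0; add h_3 = 13b^2 - 196/3b + 79 to the basis.

The other S-polynomials (S(f_1,h_3), S(f_2,h_3)) all reduce to 0 modulo the current basis, so we have a Gröbner basis.
Inter-reduce: drop elements whose leading term is divisible by another's, tail-reduce, and make monic.
Reduced Gröbner basis: {a + 3b - 9, b^2 - 196/39b + 79/13}.

The lex basis is triangular: the last element involves only b. Solving b^2 - 196/39b + 79/13 = 0 gives b ∈ {79/39, 3}; substituting each value into the earlier elements determines the remaining variables.
  b = 79/39: the earlier basis element becomes a - 38/13 = 0, giving a = 38/13 — point (38/13, 79/39).
  b = 3: the earlier basis element becomes a = 0, giving a = 0 — point (0, 3).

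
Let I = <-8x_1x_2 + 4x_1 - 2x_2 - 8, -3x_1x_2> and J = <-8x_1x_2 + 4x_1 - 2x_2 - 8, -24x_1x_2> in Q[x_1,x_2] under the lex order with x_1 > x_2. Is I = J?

Yes, the ideals are equal.

Since reduced Gröbner bases are canonical representatives of ideals under a given ordering, it suffices to compute and compare them.
Buchberger on the first generating set:
f_1 = -8x_1x_2 + 4x_1 - 2x_2 - 8, LT = x_1x_2.
f_2 = -3x_1x_2, LT = x_1x_2.

S(f_1,f_2): lcm = x_1x_2. S = -1/2x_1 + 1/4x_2 + 1.
  leading term x_1: no divisor's leading term divides it; move -1/2x_1 to the remainder.
  leading term x_2: no divisor's leading term divides it; move 1/4x_2 to the remainder.
  leading term 1: no divisor's leading term divides it; move 1 to the remainder.
  remainder -1/2x_1 + 1/4x_2 + 1 ≠ 0; add g_3 = -1/2x_1 + 1/4x_2 + 1 to the basis.

S(f_1,g_3): lcm = x_1x_2. S = -1/2x_1 + 1/2x_2^2 + 9/4x_2 + 1.
  leading term x_1: subtract (1)·g_3 from -1/2x_1 + 1/2x_2^2 + 9/4x_2 + 1 → 1/2x_2^2 + 2x_2
  leading term x_2^2: no divisor's leading term divides it; move 1/2x_2^2 to the remainder.
  leading term x_2: no divisor's leading term divides it; move 2x_2 to the remainder.
  remainder 1/2x_2^2 + 2x_2 ≠ 0; add g_4 = 1/2x_2^2 + 2x_2 to the basis.

The other S-polynomials (S(f_2,g_3), S(f_1,g_4), S(f_2,g_4), S(g_3,g_4)) all reduce to 0 modulo the current basis, so we have a Gröbner basis.
Inter-reduce: drop elements whose leading term is divisible by another's, tail-reduce, and make monic.
Reduced Gröbner basis: {x_1 - 1/2x_2 - 2, x_2^2 + 4x_2}.

Buchberger on the second generating set:
h_1 = -8x_1x_2 + 4x_1 - 2x_2 - 8, LT = x_1x_2.
h_2 = -24x_1x_2, LT = x_1x_2.

S(h_1,h_2): lcm = x_1x_2. S = -1/2x_1 + 1/4x_2 + 1.
  leading term x_1: no divisor's leading term divides it; move -1/2x_1 to the remainder.
  leading term x_2: no divisor's leading term divides it; move 1/4x_2 to the remainder.
  leading term 1: no divisor's leading term divides it; move 1 to the remainder.
  remainder -1/2x_1 + 1/4x_2 + 1 ≠ 0; add k_3 = -1/2x_1 + 1/4x_2 + 1 to the basis.

S(h_1,k_3): lcm = x_1x_2. S = -1/2x_1 + 1/2x_2^2 + 9/4x_2 + 1.
  leading term x_1: subtract (1)·k_3 from -1/2x_1 + 1/2x_2^2 + 9/4x_2 + 1 → 1/2x_2^2 + 2x_2
  leading term x_2^2: no divisor's leading term divides it; move 1/2x_2^2 to the remainder.
  leading term x_2: no divisor's leading term divides it; move 2x_2 to the remainder.
  remainder 1/2x_2^2 + 2x_2 ≠ 0; add k_4 = 1/2x_2^2 + 2x_2 to the basis.

The other S-polynomials (S(h_2,k_3), S(h_1,k_4), S(h_2,k_4), S(k_3,k_4)) all reduce to 0 modulo the current basis, so we have a Gröbner basis.
Inter-reduce: drop elements whose leading term is divisible by another's, tail-reduce, and make monic.
Reduced Gröbner basis: {x_1 - 1/2x_2 - 2, x_2^2 + 4x_2}.

Same reduced basis, so the two generating sets span the same ideal.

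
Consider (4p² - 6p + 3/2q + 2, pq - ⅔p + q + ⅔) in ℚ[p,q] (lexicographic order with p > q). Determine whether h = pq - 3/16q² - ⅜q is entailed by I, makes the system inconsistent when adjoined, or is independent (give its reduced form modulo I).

pq - 3/16q² - ⅜q lies in I (it reduces to 0).

First compute the reduced Gröbner basis of I by Buchberger's algorithm.
f_1 = 4p² - 6p + 3/2q + 2, LT = p².
f_2 = pq - ⅔p + q + ⅔, LT = pq.

S(f_1,f_2): lcm = p²q. S = ⅔p² - 5/2pq - ⅔p + ⅜q² + ½q.
  leading term p²: subtract (⅙)·f_1 from ⅔p² - 5/2pq - ⅔p + ⅜q² + ½q → -5/2pq + ⅓p + ⅜q² + ¼q - ⅓
  leading term pq: subtract (-5/2)·f_2 from -5/2pq + ⅓p + ⅜q² + ¼q - ⅓ → -4/3p + ⅜q² + 11/4q + 4/3
  leading term p: no divisor's leading term divides it; move -4/3p to the remainder.
  leading term q²: no divisor's leading term divides it; move ⅜q² to the remainder.
  leading term q: no divisor's leading term divides it; move 11/4q to the remainder.
  leading term 1: no divisor's leading term divides it; move 4/3 to the remainder.
  remainder -4/3p + ⅜q² + 11/4q + 4/3 ≠ 0; add k_3 = -4/3p + ⅜q² + 11/4q + 4/3 to the basis.

S(f_1,k_3): lcm = p². S = 9/32pq² + 33/16pq - ½p + ⅜q + ½.
  leading term pq²: subtract (9/32q)·f_2 from 9/32pq² + 33/16pq - ½p + ⅜q + ½ → 9/4pq - ½p - 9/32q² + 3/16q + ½
  leading term pq: subtract (9/4)·f_2 from 9/4pq - ½p - 9/32q² + 3/16q + ½ → p - 9/32q² - 33/16q - 1
  leading term p: subtract (-¾)·k_3 from p - 9/32q² - 33/16q - 1 → 0
  remainder 0.

S(f_2,k_3): lcm = pq. S = -⅔p + 9/32q³ + 33/16q² + 2q + ⅔.
  leading term p: subtract (½)·k_3 from -⅔p + 9/32q³ + 33/16q² + 2q + ⅔ → 9/32q³ + 15/8q² + ⅝q
  leading term q³: no divisor's leading term divides it; move 9/32q³ to the remainder.
  leading term q²: no divisor's leading term divides it; move 15/8q² to the remainder.
  leading term q: no divisor's leading term divides it; move ⅝q to the remainder.
  remainder 9/32q³ + 15/8q² + ⅝q ≠ 0; add k_4 = 9/32q³ + 15/8q² + ⅝q to the basis.

S(f_1,k_4): leading monomials are coprime, so the S-polynomial reduces to 0 (Buchberger's first criterion).
S(f_2,k_4): lcm = pq³. S = -22/3pq² - 20/9pq + q³ + ⅔q².
  leading term pq²: subtract (-22/3q)·f_2 from -22/3pq² - 20/9pq + q³ + ⅔q² → -64/9pq + q³ + 8q² + 44/9q
  leading term pq: subtract (-64/9)·f_2 from -64/9pq + q³ + 8q² + 44/9q → -128/27p + q³ + 8q² + 12q + 128/27
  leading term p: subtract (32/9)·k_3 from -128/27p + q³ + 8q² + 12q + 128/27 → q³ + 20/3q² + 20/9q
  leading term q³: subtract (32/9)·k_4 from q³ + 20/3q² + 20/9q → 0
  remainder 0.

S(k_3,k_4): leading monomials are coprime, so the S-polynomial reduces to 0 (Buchberger's first criterion).
Every S-polynomial of the final basis reduces to 0, so we have a Gröbner basis.
Inter-reduce: drop elements whose leading term is divisible by another's, tail-reduce, and make monic.
Reduced Gröbner basis: {p - 9/32q² - 33/16q - 1, q³ + 20/3q² + 20/9q}.
Label its elements g_1 = p - 9/32q² - 33/16q - 1, g_2 = q³ + 20/3q² + 20/9q.

Reduce h = pq - 3/16q² - ⅜q modulo G:
  leading term pq: subtract (q)·g_1 from pq - 3/16q² - ⅜q → 9/32q³ + 15/8q² + ⅝q
  leading term q³: subtract (9/32)·g_2 from 9/32q³ + 15/8q² + ⅝q → 0
  normal form = 0.
Since the normal form is 0, h ∈ I.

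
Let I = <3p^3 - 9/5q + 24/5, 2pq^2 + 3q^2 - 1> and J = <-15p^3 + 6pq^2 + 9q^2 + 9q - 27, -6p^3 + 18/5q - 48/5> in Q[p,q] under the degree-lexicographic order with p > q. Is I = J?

Yes, the ideals are equal.

Since reduced Gröbner bases are canonical representatives of ideals under a given ordering, it suffices to compute and compare them.
Buchberger on the first generating set:
f_1 = 3p^3 - 9/5q + 24/5, LT = p^3.
f_2 = 2pq^2 + 3q^2 - 1, LT = pq^2.

S(f_1,f_2): lcm = p^3q^2. S = -3/2p^2q^2 - 3/5q^3 + 1/2p^2 + 8/5q^2.
  leading term p^2q^2: subtract (-3/4p)·f_2 from -3/2p^2q^2 - 3/5q^3 + 1/2p^2 + 8/5q^2 → 9/4pq^2 - 3/5q^3 + 1/2p^2 + 8/5q^2 - 3/4p
  leading term pq^2: subtract (9/8)·f_2 from 9/4pq^2 - 3/5q^3 + 1/2p^2 + 8/5q^2 - 3/4p → -3/5q^3 + 1/2p^2 - 71/40q^2 - 3/4p + 9/8
  leading term q^3: no divisor's leading term divides it; move -3/5q^3 to the remainder.
  leading term p^2: no divisor's leading term divides it; move 1/2p^2 to the remainder.
  leading term q^2: no divisor's leading term divides it; move -71/40q^2 to the remainder.
  leading term p: no divisor's leading term divides it; move -3/4p to the remainder.
  leading term 1: no divisor's leading term divides it; move 9/8 to the remainder.
  remainder -3/5q^3 + 1/2p^2 - 71/40q^2 - 3/4p + 9/8 ≠ 0; add g_3 = -3/5q^3 + 1/2p^2 - 71/40q^2 - 3/4p + 9/8 to the basis.

The other S-polynomials (S(f_1,g_3), S(f_2,g_3)) all reduce to 0 modulo the current basis, so we have a Gröbner basis.
Inter-reduce: drop elements whose leading term is divisible by another's, tail-reduce, and make monic.
Reduced Gröbner basis: {p^3 - 3/5q + 8/5, pq^2 + 3/2q^2 - 1/2, q^3 - 5/6p^2 + 71/24q^2 + 5/4p - 15/8}.

Buchberger on the second generating set:
h_1 = -15p^3 + 6pq^2 + 9q^2 + 9q - 27, LT = p^3.
h_2 = -6p^3 + 18/5q - 48/5, LT = p^3.

S(h_1,h_2): lcm = p^3. S = -2/5pq^2 - 3/5q^2 + 1/5.
  leading term pq^2: no divisor's leading term divides it; move -2/5pq^2 to the remainder.
  leading term q^2: no divisor's leading term divides it; move -3/5q^2 to the remainder.
  leading term 1: no divisor's leading term divides it; move 1/5 to the remainder.
  remainder -2/5pq^2 - 3/5q^2 + 1/5 ≠ 0; add k_3 = -2/5pq^2 - 3/5q^2 + 1/5 to the basis.

S(h_1,k_3): lcm = p^3q^2. S = -2/5pq^4 - 3/2p^2q^2 - 3/5q^4 - 3/5q^3 + 1/2p^2 + 9/5q^2.
  leading term pq^4: subtract (q^2)·k_3 from -2/5pq^4 - 3/2p^2q^2 - 3/5q^4 - 3/5q^3 + 1/2p^2 + 9/5q^2 → -3/2p^2q^2 - 3/5q^3 + 1/2p^2 + 8/5q^2
  leading term p^2q^2: subtract (15/4p)·k_3 from -3/2p^2q^2 - 3/5q^3 + 1/2p^2 + 8/5q^2 → 9/4pq^2 - 3/5q^3 + 1/2p^2 + 8/5q^2 - 3/4p
  leading term pq^2: subtract (-45/8)·k_3 from 9/4pq^2 - 3/5q^3 + 1/2p^2 + 8/5q^2 - 3/4p → -3/5q^3 + 1/2p^2 - 71/40q^2 - 3/4p + 9/8
  leading term q^3: no divisor's leading term divides it; move -3/5q^3 to the remainder.
  leading term p^2: no divisor's leading term divides it; move 1/2p^2 to the remainder.
  leading term q^2: no divisor's leading term divides it; move -71/40q^2 to the remainder.
  leading term p: no divisor's leading term divides it; move -3/4p to the remainder.
  leading term 1: no divisor's leading term divides it; move 9/8 to the remainder.
  remainder -3/5q^3 + 1/2p^2 - 71/40q^2 - 3/4p + 9/8 ≠ 0; add k_4 = -3/5q^3 + 1/2p^2 - 71/40q^2 - 3/4p + 9/8 to the basis.

The other S-polynomials (S(h_2,k_3), S(h_1,k_4), S(h_2,k_4), S(k_3,k_4)) all reduce to 0 modulo the current basis, so we have a Gröbner basis.
Inter-reduce: drop elements whose leading term is divisible by another's, tail-reduce, and make monic.
Reduced Gröbner basis: {p^3 - 3/5q + 8/5, pq^2 + 3/2q^2 - 1/2, q^3 - 5/6p^2 + 71/24q^2 + 5/4p - 15/8}.

These coincide, so the ideals are equal.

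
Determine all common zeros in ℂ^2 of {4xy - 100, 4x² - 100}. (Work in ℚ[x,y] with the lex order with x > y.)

Compute a lex Gröbner basis by Buchberger's algorithm.
f_1 = 4xy - 100, LT = xy.
f_2 = 4x² - 100, LT = x².

S(f_1,f_2): lcm = x²y. S = -25x + 25y.
  reduce S modulo (f_1, f_2):
  remainder -25x + 25y ≠ 0; add h_3 = -25x + 25y to the basis.

S(f_1,h_3): lcm = xy. S = y² - 25.
  reduce S modulo (f_1, f_2, h_3):
  remainder y² - 25 ≠ 0; add h_4 = y² - 25 to the basis.

The other S-polynomials (S(f_2,h_3), S(f_1,h_4), S(f_2,h_4), S(h_3,h_4)) all reduce to 0 modulo the current basis, so we have a Gröbner basis.
Inter-reduce: drop elements whose leading term is divisible by another's, tail-reduce, and make monic.
Reduced Gröbner basis: {x - y, y² - 25}.

A lex Gröbner basis eliminates variables successively. Here y² - 25 depends only on y, with roots {-5, 5}; lifting each root through the earlier basis elements recovers the full solutions.
  y = -5: the earlier basis element becomes x + 5 = 0, giving x = -5 — point (-5, -5).
  y = 5: the earlier basis element becomes x - 5 = 0, giving x = 5 — point (5, 5).
A lex Gröbner basis triangularizes the system, enabling back-substitution.

{(-5, -5), (5, 5)}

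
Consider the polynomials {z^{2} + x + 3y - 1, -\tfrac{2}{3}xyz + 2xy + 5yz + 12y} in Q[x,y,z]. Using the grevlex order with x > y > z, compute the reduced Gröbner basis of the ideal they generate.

f_1 = z^{2} + x + 3y - 1, LT = z^{2}.
f_2 = -\tfrac{2}{3}xyz + 2xy + 5yz + 12y, LT = xyz.

S(f_1,f_2): lcm = xyz^{2}. S = x^{2}y + 3xy^{2} + 3xyz + \tfrac{15}{2}yz^{2} - xy + 18yz.
  leading term x^{2}y: no divisor's leading term divides it; move x^{2}y to the remainder.
  leading term xy^{2}: no divisor's leading term divides it; move 3xy^{2} to the remainder.
  leading term xyz: subtract (-\tfrac{9}{2})·f_2 from 3xyz + \tfrac{15}{2}yz^{2} - xy + 18yz → \tfrac{15}{2}yz^{2} + 8xy + \tfrac{81}{2}yz + 54y
  leading term yz^{2}: subtract (\tfrac{15}{2}y)·f_1 from \tfrac{15}{2}yz^{2} + 8xy + \tfrac{81}{2}yz + 54y → \tfrac{1}{2}xy - \tfrac{45}{2}y^{2} + \tfrac{81}{2}yz + \tfrac{123}{2}y
  leading term xy: no divisor's leading term divides it; move \tfrac{1}{2}xy to the remainder.
  leading term y^{2}: no divisor's leading term divides it; move -\tfrac{45}{2}y^{2} to the remainder.
  leading term yz: no divisor's leading term divides it; move \tfrac{81}{2}yz to the remainder.
  leading term y: no divisor's leading term divides it; move \tfrac{123}{2}y to the remainder.
  remainder x^{2}y + 3xy^{2} + \tfrac{1}{2}xy - \tfrac{45}{2}y^{2} + \tfrac{81}{2}yz + \tfrac{123}{2}y ≠ 0; add g_3 = x^{2}y + 3xy^{2} + \tfrac{1}{2}xy - \tfrac{45}{2}y^{2} + \tfrac{81}{2}yz + \tfrac{123}{2}y to the basis.

The other S-polynomials (S(f_1,g_3), S(f_2,g_3)) all reduce to 0 modulo the current basis, so we have a Gröbner basis.

G = {x^{2}y + 3xy^{2} + \tfrac{1}{2}xy - \tfrac{45}{2}y^{2} + \tfrac{81}{2}yz + \tfrac{123}{2}y, xyz - 3xy - \tfrac{15}{2}yz - 18y, z^{2} + x + 3y - 1}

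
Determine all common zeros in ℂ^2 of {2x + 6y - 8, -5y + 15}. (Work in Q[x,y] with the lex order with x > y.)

Compute a lex Gröbner basis by Buchberger's algorithm.
f_1 = 2x + 6y - 8, LT = x.
f_2 = -5y + 15, LT = y.

The S-polynomials (S(f_1,f_2)) all reduce to 0 modulo the current basis, so we have a Gröbner basis.
Inter-reduce: drop elements whose leading term is divisible by another's, tail-reduce, and make monic.
Reduced Gröbner basis: {x + 5, y - 3}.

Elimination: the polynomial y - 3 lies in the elimination ideal for y, so y ∈ {3}. For each such y, the remaining basis elements (now univariate) give the rest of the solution.
  y = 3: the earlier basis element becomes x + 5 = 0, giving x = -5 — point (-5, 3).
Check: every point annihilates each of the original generators.

{(-5, 3)}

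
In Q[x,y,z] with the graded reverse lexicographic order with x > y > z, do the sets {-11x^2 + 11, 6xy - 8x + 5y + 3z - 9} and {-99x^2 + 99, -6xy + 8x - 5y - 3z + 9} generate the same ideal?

Two ideals are equal iff their reduced Gröbner bases coincide (the reduced basis is unique for a fixed ordering).
Buchberger on the first generating set:
f_1 = -11x^2 + 11, LT = x^2.
f_2 = 6xy - 8x + 5y + 3z - 9, LT = xy.

S(f_1,f_2): lcm = x^2y. S = 4/3x^2 - 5/6xy - 1/2xz + 3/2x - y.
  leading term x^2: subtract (-4/33)·f_1 from 4/3x^2 - 5/6xy - 1/2xz + 3/2x - y → -5/6xy - 1/2xz + 3/2x - y + 4/3
  leading term xy: subtract (-5/36)·f_2 from -5/6xy - 1/2xz + 3/2x - y + 4/3 → -1/2xz + 7/18x - 11/36y + 5/12z + 1/12
  leading term xz: no divisor's leading term divides it; move -1/2xz to the remainder.
  leading term x: no divisor's leading term divides it; move 7/18x to the remainder.
  leading term y: no divisor's leading term divides it; move -11/36y to the remainder.
  leading term z: no divisor's leading term divides it; move 5/12z to the remainder.
  leading term 1: no divisor's leading term divides it; move 1/12 to the remainder.
  remainder -1/2xz + 7/18x - 11/36y + 5/12z + 1/12 ≠ 0; add g_3 = -1/2xz + 7/18x - 11/36y + 5/12z + 1/12 to the basis.

S(f_2,g_3): lcm = xyz. S = 7/9xy - 11/18y^2 - 4/3xz + 5/3yz + 1/2z^2 + 1/6y - 3/2z.
  leading term xy: subtract (7/54)·f_2 from 7/9xy - 11/18y^2 - 4/3xz + 5/3yz + 1/2z^2 + 1/6y - 3/2z → -11/18y^2 - 4/3xz + 5/3yz + 1/2z^2 + 28/27x - 13/27y - 17/9z + 7/6
  leading term y^2: no divisor's leading term divides it; move -11/18y^2 to the remainder.
  leading term xz: subtract (8/3)·g_3 from -4/3xz + 5/3yz + 1/2z^2 + 28/27x - 13/27y - 17/9z + 7/6 → 5/3yz + 1/2z^2 + 1/3y - 3z + 17/18
  leading term yz: no divisor's leading term divides it; move 5/3yz to the remainder.
  leading term z^2: no divisor's leading term divides it; move 1/2z^2 to the remainder.
  leading term y: no divisor's leading term divides it; move 1/3y to the remainder.
  leading term z: no divisor's leading term divides it; move -3z to the remainder.
  leading term 1: no divisor's leading term divides it; move 17/18 to the remainder.
  remainder -11/18y^2 + 5/3yz + 1/2z^2 + 1/3y - 3z + 17/18 ≠ 0; add g_4 = -11/18y^2 + 5/3yz + 1/2z^2 + 1/3y - 3z + 17/18 to the basis.

The other S-polynomials (S(f_1,g_3), S(f_1,g_4), S(f_2,g_4), S(g_3,g_4)) all reduce to 0 modulo the current basis, so we have a Gröbner basis.
Inter-reduce: drop elements whose leading term is divisible by another's, tail-reduce, and make monic.
Reduced Gröbner basis: {x^2 - 1, xy - 4/3x + 5/6y + 1/2z - 3/2, y^2 - 30/11yz - 9/11z^2 - 6/11y + 54/11z - 17/11, xz - 7/9x + 11/18y - 5/6z - 1/6}.

Buchberger on the second generating set:
h_1 = -99x^2 + 99, LT = x^2.
h_2 = -6xy + 8x - 5y - 3z + 9, LT = xy.

S(h_1,h_2): lcm = x^2y. S = 4/3x^2 - 5/6xy - 1/2xz + 3/2x - y.
  leading term x^2: subtract (-4/297)·h_1 from 4/3x^2 - 5/6xy - 1/2xz + 3/2x - y → -5/6xy - 1/2xz + 3/2x - y + 4/3
  leading term xy: subtract (5/36)·h_2 from -5/6xy - 1/2xz + 3/2x - y + 4/3 → -1/2xz + 7/18x - 11/36y + 5/12z + 1/12
  leading term xz: no divisor's leading term divides it; move -1/2xz to the remainder.
  leading term x: no divisor's leading term divides it; move 7/18x to the remainder.
  leading term y: no divisor's leading term divides it; move -11/36y to the remainder.
  leading term z: no divisor's leading term divides it; move 5/12z to the remainder.
  leading term 1: no divisor's leading term divides it; move 1/12 to the remainder.
  remainder -1/2xz + 7/18x - 11/36y + 5/12z + 1/12 ≠ 0; add k_3 = -1/2xz + 7/18x - 11/36y + 5/12z + 1/12 to the basis.

S(h_2,k_3): lcm = xyz. S = 7/9xy - 11/18y^2 - 4/3xz + 5/3yz + 1/2z^2 + 1/6y - 3/2z.
  leading term xy: subtract (-7/54)·h_2 from 7/9xy - 11/18y^2 - 4/3xz + 5/3yz + 1/2z^2 + 1/6y - 3/2z → -11/18y^2 - 4/3xz + 5/3yz + 1/2z^2 + 28/27x - 13/27y - 17/9z + 7/6
  leading term y^2: no divisor's leading term divides it; move -11/18y^2 to the remainder.
  leading term xz: subtract (8/3)·k_3 from -4/3xz + 5/3yz + 1/2z^2 + 28/27x - 13/27y - 17/9z + 7/6 → 5/3yz + 1/2z^2 + 1/3y - 3z + 17/18
  leading term yz: no divisor's leading term divides it; move 5/3yz to the remainder.
  leading term z^2: no divisor's leading term divides it; move 1/2z^2 to the remainder.
  leading term y: no divisor's leading term divides it; move 1/3y to the remainder.
  leading term z: no divisor's leading term divides it; move -3z to the remainder.
  leading term 1: no divisor's leading term divides it; move 17/18 to the remainder.
  remainder -11/18y^2 + 5/3yz + 1/2z^2 + 1/3y - 3z + 17/18 ≠ 0; add k_4 = -11/18y^2 + 5/3yz + 1/2z^2 + 1/3y - 3z + 17/18 to the basis.

The other S-polynomials (S(h_1,k_3), S(h_1,k_4), S(h_2,k_4), S(k_3,k_4)) all reduce to 0 modulo the current basis, so we have a Gröbner basis.
Inter-reduce: drop elements whose leading term is divisible by another's, tail-reduce, and make monic.
Reduced Gröbner basis: {x^2 - 1, xy - 4/3x + 5/6y + 1/2z - 3/2, y^2 - 30/11yz - 9/11z^2 - 6/11y + 54/11z - 17/11, xz - 7/9x + 11/18y - 5/6z - 1/6}.

Same reduced basis, so the two generating sets span the same ideal.

Yes, the ideals are equal.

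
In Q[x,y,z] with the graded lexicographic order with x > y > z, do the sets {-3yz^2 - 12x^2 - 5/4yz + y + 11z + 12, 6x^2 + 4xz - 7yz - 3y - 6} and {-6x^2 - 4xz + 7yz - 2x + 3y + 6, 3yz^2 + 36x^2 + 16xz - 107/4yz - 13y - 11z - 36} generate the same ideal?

Since reduced Gröbner bases are canonical representatives of ideals under a given ordering, it suffices to compute and compare them.
Buchberger on the first generating set:
f_1 = -3yz^2 - 12x^2 - 5/4yz + y + 11z + 12, LT = yz^2.
f_2 = 6x^2 + 4xz - 7yz - 3y - 6, LT = x^2.

The S-polynomials (S(f_1,f_2)) all reduce to 0 modulo the current basis, so we have a Gröbner basis.
Inter-reduce: drop elements whose leading term is divisible by another's, tail-reduce, and make monic.
Reduced Gröbner basis: {yz^2 - 8/3xz + 61/12yz + 5/3y - 11/3z, x^2 + 2/3xz - 7/6yz - 1/2y - 1}.

Buchberger on the second generating set:
h_1 = -6x^2 - 4xz + 7yz - 2x + 3y + 6, LT = x^2.
h_2 = 3yz^2 + 36x^2 + 16xz - 107/4yz - 13y - 11z - 36, LT = yz^2.

The S-polynomials (S(h_1,h_2)) all reduce to 0 modulo the current basis, so we have a Gröbner basis.
Inter-reduce: drop elements whose leading term is divisible by another's, tail-reduce, and make monic.
Reduced Gröbner basis: {yz^2 - 8/3xz + 61/12yz - 4x + 5/3y - 11/3z, x^2 + 2/3xz - 7/6yz + 1/3x - 1/2y - 1}.

The bases are distinct; the ideals are different.

No, the ideals differ.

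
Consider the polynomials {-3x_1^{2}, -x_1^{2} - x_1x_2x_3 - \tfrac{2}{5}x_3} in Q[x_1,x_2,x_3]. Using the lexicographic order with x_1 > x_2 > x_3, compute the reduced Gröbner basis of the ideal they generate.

G = {x_1^{2}, x_3}

f_1 = -3x_1^{2}, LT = x_1^{2}.
f_2 = -x_1^{2} - x_1x_2x_3 - \tfrac{2}{5}x_3, LT = x_1^{2}.

S(f_1,f_2): lcm = x_1^{2}. S = -x_1x_2x_3 - \tfrac{2}{5}x_3.
  leading term x_1x_2x_3: no divisor's leading term divides it; move -x_1x_2x_3 to the remainder.
  leading term x_3: no divisor's leading term divides it; move -\tfrac{2}{5}x_3 to the remainder.
  remainder -x_1x_2x_3 - \tfrac{2}{5}x_3 ≠ 0; add g_3 = -x_1x_2x_3 - \tfrac{2}{5}x_3 to the basis.

S(f_1,g_3): lcm = x_1^{2}x_2x_3. S = -\tfrac{2}{5}x_1x_3.
  leading term x_1x_3: no divisor's leading term divides it; move -\tfrac{2}{5}x_1x_3 to the remainder.
  remainder -\tfrac{2}{5}x_1x_3 ≠ 0; add g_4 = -\tfrac{2}{5}x_1x_3 to the basis.

S(g_3,g_4): lcm = x_1x_2x_3. S = \tfrac{2}{5}x_3.
  leading term x_3: no divisor's leading term divides it; move \tfrac{2}{5}x_3 to the remainder.
  remainder \tfrac{2}{5}x_3 ≠ 0; add g_5 = \tfrac{2}{5}x_3 to the basis.

The other S-polynomials (S(f_2,g_3), S(f_1,g_4), S(f_2,g_4), S(f_1,g_5), S(f_2,g_5), S(g_3,g_5), S(g_4,g_5)) all reduce to 0 modulo the current basis, so we have a Gröbner basis.
Inter-reduce: drop elements whose leading term is divisible by another's, tail-reduce, and make monic.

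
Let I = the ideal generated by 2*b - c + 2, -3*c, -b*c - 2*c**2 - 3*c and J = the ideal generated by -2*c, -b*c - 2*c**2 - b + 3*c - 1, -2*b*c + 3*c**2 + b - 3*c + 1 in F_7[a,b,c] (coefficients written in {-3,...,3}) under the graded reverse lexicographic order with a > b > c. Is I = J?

Yes, the ideals are equal.

For a fixed monomial order, each ideal has a unique reduced Gröbner basis; comparing bases decides equality.
Buchberger on the first generating set:
f_1 = 2*b - c + 2, LT = b.
f_2 = -3*c, LT = c.
f_3 = -b*c - 2*c**2 - 3*c, LT = b*c.

The S-polynomials (S(f_1,f_2), S(f_1,f_3), S(f_2,f_3)) all reduce to 0 modulo the current basis, so we have a Gröbner basis.
Inter-reduce: drop elements whose leading term is divisible by another's, tail-reduce, and make monic.
Reduced Gröbner basis: {b + 1, c}.

Buchberger on the second generating set:
h_1 = -2*c, LT = c.
h_2 = -b*c - 2*c**2 - b + 3*c - 1, LT = b*c.
h_3 = -2*b*c + 3*c**2 + b - 3*c + 1, LT = b*c.

S(h_1,h_2): lcm = b*c. S = -2*c**2 - b + 3*c - 1.
  reduce S modulo (h_1, h_2, h_3):
  remainder -b - 1 ≠ 0; add k_4 = -b - 1 to the basis.

The other S-polynomials (S(h_1,h_3), S(h_2,h_3), S(h_1,k_4), S(h_2,k_4), S(h_3,k_4)) all reduce to 0 modulo the current basis, so we have a Gröbner basis.
Inter-reduce: drop elements whose leading term is divisible by another's, tail-reduce, and make monic.
Reduced Gröbner basis: {b + 1, c}.

The two bases agree; hence the ideals are identical.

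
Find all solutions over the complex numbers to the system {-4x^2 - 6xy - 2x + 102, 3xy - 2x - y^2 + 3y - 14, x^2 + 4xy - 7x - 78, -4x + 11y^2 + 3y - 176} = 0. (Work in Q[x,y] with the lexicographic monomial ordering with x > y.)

{(-3, -4)}

Compute a lex Gröbner basis by Buchberger's algorithm.
f_1 = -4x^2 - 6xy - 2x + 102, LT = x^2.
f_2 = 3xy - 2x - y^2 + 3y - 14, LT = xy.
f_3 = x^2 + 4xy - 7x - 78, LT = x^2.
f_4 = -4x + 11y^2 + 3y - 176, LT = x.

S(f_1,f_2): lcm = x^2y. S = 2/3x^2 + 11/6xy^2 - 1/2xy + 14/3x - 51/2y.
  reduce S modulo (f_1, f_2, f_3, f_4):
  remainder 11/18y^3 + 256/27y^2 - 122/9y - 4504/27 ≠ 0; add h_5 = 11/18y^3 + 256/27y^2 - 122/9y - 4504/27 to the basis.

S(f_1,f_3): lcm = x^2. S = -5/2xy + 15/2x + 105/2.
  reduce S modulo (f_1, f_2, f_3, f_4, h_5):
  remainder 365/24y^2 + 55/8y - 1295/6 ≠ 0; add h_6 = 365/24y^2 + 55/8y - 1295/6 to the basis.

S(f_1,f_4): lcm = x^2. S = 11/4xy^2 + 9/4xy - 87/2x - 51/2.
  reduce S modulo (f_1, f_2, f_3, f_4, h_5, h_6):
  remainder 225/4y + 225 ≠ 0; add h_7 = 225/4y + 225 to the basis.

The other S-polynomials (S(f_2,f_3), S(f_2,f_4), S(f_3,f_4), S(f_1,h_5), S(f_2,h_5), S(f_3,h_5), S(f_4,h_5), S(f_1,h_6), S(f_2,h_6), S(f_3,h_6), S(f_4,h_6), S(h_5,h_6), S(f_1,h_7), S(f_2,h_7), S(f_3,h_7), S(f_4,h_7), S(h_5,h_7), S(h_6,h_7)) all reduce to 0 modulo the current basis, so we have a Gröbner basis.
Inter-reduce: drop elements whose leading term is divisible by another's, tail-reduce, and make monic.
Reduced Gröbner basis: {x + 3, y + 4}.

Elimination: the polynomial y + 4 lies in the elimination ideal for y, so y ∈ {-4}. For each such y, the remaining basis elements (now univariate) give the rest of the solution.
  y = -4: the earlier basis element becomes x + 3 = 0, giving x = -3 — point (-3, -4).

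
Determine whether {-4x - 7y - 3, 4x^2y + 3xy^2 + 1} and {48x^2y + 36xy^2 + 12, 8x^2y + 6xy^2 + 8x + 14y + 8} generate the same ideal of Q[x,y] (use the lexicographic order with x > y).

Yes, the ideals are equal.

For a fixed monomial order, each ideal has a unique reduced Gröbner basis; comparing bases decides equality.
Buchberger on the first generating set:
f_1 = -4x - 7y - 3, LT = x.
f_2 = 4x^2y + 3xy^2 + 1, LT = x^2y.

S(f_1,f_2): lcm = x^2y. S = xy^2 + 3/4xy - 1/4.
  leading term xy^2: subtract (-1/4y^2)·f_1 from xy^2 + 3/4xy - 1/4 → 3/4xy - 7/4y^3 - 3/4y^2 - 1/4
  leading term xy: subtract (-3/16y)·f_1 from 3/4xy - 7/4y^3 - 3/4y^2 - 1/4 → -7/4y^3 - 33/16y^2 - 9/16y - 1/4
  leading term y^3: no divisor's leading term divides it; move -7/4y^3 to the remainder.
  leading term y^2: no divisor's leading term divides it; move -33/16y^2 to the remainder.
  leading term y: no divisor's leading term divides it; move -9/16y to the remainder.
  leading term 1: no divisor's leading term divides it; move -1/4 to the remainder.
  remainder -7/4y^3 - 33/16y^2 - 9/16y - 1/4 ≠ 0; add g_3 = -7/4y^3 - 33/16y^2 - 9/16y - 1/4 to the basis.

The other S-polynomials (S(f_1,g_3), S(f_2,g_3)) all reduce to 0 modulo the current basis, so we have a Gröbner basis.
Inter-reduce: drop elements whose leading term is divisible by another's, tail-reduce, and make monic.
Reduced Gröbner basis: {x + 7/4y + 3/4, y^3 + 33/28y^2 + 9/28y + 1/7}.

Buchberger on the second generating set:
h_1 = 48x^2y + 36xy^2 + 12, LT = x^2y.
h_2 = 8x^2y + 6xy^2 + 8x + 14y + 8, LT = x^2y.

S(h_1,h_2): lcm = x^2y. S = -x - 7/4y - 3/4.
  leading term x: no divisor's leading term divides it; move -x to the remainder.
  leading term y: no divisor's leading term divides it; move -7/4y to the remainder.
  leading term 1: no divisor's leading term divides it; move -3/4 to the remainder.
  remainder -x - 7/4y - 3/4 ≠ 0; add k_3 = -x - 7/4y - 3/4 to the basis.

S(h_1,k_3): lcm = x^2y. S = -xy^2 - 3/4xy + 1/4.
  leading term xy^2: subtract (y^2)·k_3 from -xy^2 - 3/4xy + 1/4 → -3/4xy + 7/4y^3 + 3/4y^2 + 1/4
  leading term xy: subtract (3/4y)·k_3 from -3/4xy + 7/4y^3 + 3/4y^2 + 1/4 → 7/4y^3 + 33/16y^2 + 9/16y + 1/4
  leading term y^3: no divisor's leading term divides it; move 7/4y^3 to the remainder.
  leading term y^2: no divisor's leading term divides it; move 33/16y^2 to the remainder.
  leading term y: no divisor's leading term divides it; move 9/16y to the remainder.
  leading term 1: no divisor's leading term divides it; move 1/4 to the remainder.
  remainder 7/4y^3 + 33/16y^2 + 9/16y + 1/4 ≠ 0; add k_4 = 7/4y^3 + 33/16y^2 + 9/16y + 1/4 to the basis.

The other S-polynomials (S(h_2,k_3), S(h_1,k_4), S(h_2,k_4), S(k_3,k_4)) all reduce to 0 modulo the current basis, so we have a Gröbner basis.
Inter-reduce: drop elements whose leading term is divisible by another's, tail-reduce, and make monic.
Reduced Gröbner basis: {x + 7/4y + 3/4, y^3 + 33/28y^2 + 9/28y + 1/7}.

Same reduced basis, so the two generating sets span the same ideal.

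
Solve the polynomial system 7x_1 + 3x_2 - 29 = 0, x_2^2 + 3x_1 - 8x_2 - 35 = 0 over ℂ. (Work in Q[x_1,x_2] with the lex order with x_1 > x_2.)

{(5, -2), (-34/49, 79/7)}

Compute a lex Gröbner basis by Buchberger's algorithm.
f_1 = 7x_1 + 3x_2 - 29, LT = x_1.
f_2 = 3x_1 + x_2^2 - 8x_2 - 35, LT = x_1.

S(f_1,f_2): lcm = x_1. S = -1/3x_2^2 + 65/21x_2 + 158/21.
  leading term x_2^2: no divisor's leading term divides it; move -1/3x_2^2 to the remainder.
  leading term x_2: no divisor's leading term divides it; move 65/21x_2 to the remainder.
  leading term 1: no divisor's leading term divides it; move 158/21 to the remainder.
  remainder -1/3x_2^2 + 65/21x_2 + 158/21 ≠ 0; add h_3 = -1/3x_2^2 + 65/21x_2 + 158/21 to the basis.

The other S-polynomials (S(f_1,h_3), S(f_2,h_3)) all reduce to 0 modulo the current basis, so we have a Gröbner basis.
Inter-reduce: drop elements whose leading term is divisible by another's, tail-reduce, and make monic.
Reduced Gröbner basis: {x_1 + 3/7x_2 - 29/7, x_2^2 - 65/7x_2 - 158/7}.

Since the basis is lex-ordered, x_2^2 - 65/7x_2 - 158/7 is univariate in x_2. Its roots are {-2, 79/7}. Back-substituting each root into the other basis elements fixes the other coordinates.
  x_2 = -2: the earlier basis element becomes x_1 - 5 = 0, giving x_1 = 5 — point (5, -2).
  x_2 = 79/7: the earlier basis element becomes x_1 + 34/49 = 0, giving x_1 = -34/49 — point (-34/49, 79/7).
Check: every point annihilates each of the original generators.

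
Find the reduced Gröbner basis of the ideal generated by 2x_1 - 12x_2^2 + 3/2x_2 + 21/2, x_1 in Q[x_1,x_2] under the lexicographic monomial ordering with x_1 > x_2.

f_1 = 2x_1 - 12x_2^2 + 3/2x_2 + 21/2, LT = x_1.
f_2 = x_1, LT = x_1.

S(f_1,f_2): lcm = x_1. S = -6x_2^2 + 3/4x_2 + 21/4.
  leading term x_2^2: no divisor's leading term divides it; move -6x_2^2 to the remainder.
  leading term x_2: no divisor's leading term divides it; move 3/4x_2 to the remainder.
  leading term 1: no divisor's leading term divides it; move 21/4 to the remainder.
  remainder -6x_2^2 + 3/4x_2 + 21/4 ≠ 0; add g_3 = -6x_2^2 + 3/4x_2 + 21/4 to the basis.

The other S-polynomials (S(f_1,g_3), S(f_2,g_3)) all reduce to 0 modulo the current basis, so we have a Gröbner basis.
Inter-reduce: drop elements whose leading term is divisible by another's, tail-reduce, and make monic.

G = {x_1, x_2^2 - 1/8x_2 - 7/8}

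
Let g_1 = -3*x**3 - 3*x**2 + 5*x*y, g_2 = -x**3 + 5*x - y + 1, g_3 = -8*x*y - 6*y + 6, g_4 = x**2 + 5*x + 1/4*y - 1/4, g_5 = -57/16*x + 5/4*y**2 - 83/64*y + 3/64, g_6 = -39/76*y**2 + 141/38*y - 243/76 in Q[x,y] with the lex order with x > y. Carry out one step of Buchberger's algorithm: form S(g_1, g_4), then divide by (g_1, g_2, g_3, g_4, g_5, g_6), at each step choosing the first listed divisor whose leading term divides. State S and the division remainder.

lcm(LM(g_1), LM(g_4)) = x**3.
S = (lcm/LT(g_1))·g_1 − (lcm/LT(g_4))·g_4 = -4*x**2 - 23/12*x*y + 1/4*x.
Reduce S modulo (g_1, g_2, g_3, g_4, g_5, g_6) in that order:
  leading term x**2: subtract (-4)·g_4 from -4*x**2 - 23/12*x*y + 1/4*x → -23/12*x*y + 81/4*x + y - 1
  leading term x*y: subtract (23/96)·g_3 from -23/12*x*y + 81/4*x + y - 1 → 81/4*x + 39/16*y - 39/16
  leading term x: subtract (-108/19)·g_5 from 81/4*x + 39/16*y - 39/16 → 135/19*y**2 - 375/76*y - 165/76
  leading term y**2: subtract (-180/13)·g_6 from 135/19*y**2 - 375/76*y - 165/76 → 2415/52*y - 2415/52
  leading term y: no divisor's leading term divides it; move 2415/52*y to the remainder.
  leading term 1: no divisor's leading term divides it; move -2415/52 to the remainder.
The remainder 2415/52*y - 2415/52 is nonzero, so it would be added as the next basis element.

S(g_1, g_4) = -4*x**2 - 23/12*x*y + 1/4*x; remainder on division = 2415/52*y - 2415/52.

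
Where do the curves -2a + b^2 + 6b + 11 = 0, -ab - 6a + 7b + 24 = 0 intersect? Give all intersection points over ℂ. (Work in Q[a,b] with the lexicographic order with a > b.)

Compute a lex Gröbner basis by Buchberger's algorithm.
f_1 = -2a + b^2 + 6b + 11, LT = a.
f_2 = -ab - 6a + 7b + 24, LT = ab.

S(f_1,f_2): lcm = ab. S = -6a - 1/2b^3 - 3b^2 + 3/2b + 24.
  reduce S modulo (f_1, f_2):
  remainder -1/2b^3 - 6b^2 - 33/2b - 9 ≠ 0; add h_3 = -1/2b^3 - 6b^2 - 33/2b - 9 to the basis.

The other S-polynomials (S(f_1,h_3), S(f_2,h_3)) all reduce to 0 modulo the current basis, so we have a Gröbner basis.
Inter-reduce: drop elements whose leading term is divisible by another's, tail-reduce, and make monic.
Reduced Gröbner basis: {a - 1/2b^2 - 3b - 11/2, b^3 + 12b^2 + 33b + 18}.

From the last basis element, b^3 + 12b^2 + 33b + 18 = 0, so b takes values in {-3, -9/2 - sqrt(57)/2, -9/2 + sqrt(57)/2}. Each choice, substituted upward through the basis, yields the corresponding point(s) of the solution set.
  b = -3: the earlier basis element becomes a - 1 = 0, giving a = 1 — point (1, -3).
  b = -9/2 - sqrt(57)/2: the earlier basis element becomes a - 37/4 - 3*sqrt(57)/4 = 0, giving a = 3*sqrt(57)/4 + 37/4 — point (3*sqrt(57)/4 + 37/4, -9/2 - sqrt(57)/2).
  b = -9/2 + sqrt(57)/2: the earlier basis element becomes a - 37/4 + 3*sqrt(57)/4 = 0, giving a = 37/4 - 3*sqrt(57)/4 — point (37/4 - 3*sqrt(57)/4, -9/2 + sqrt(57)/2).
A lex Gröbner basis triangularizes the system, enabling back-substitution.

{(1, -3), (3*sqrt(57)/4 + 37/4, -9/2 - sqrt(57)/2), (37/4 - 3*sqrt(57)/4, -9/2 + sqrt(57)/2)}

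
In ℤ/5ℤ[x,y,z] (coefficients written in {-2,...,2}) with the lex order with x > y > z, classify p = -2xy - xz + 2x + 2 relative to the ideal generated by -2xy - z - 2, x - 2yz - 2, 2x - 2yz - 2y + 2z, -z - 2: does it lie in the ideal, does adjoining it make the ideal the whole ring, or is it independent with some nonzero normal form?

-2xy - xz + 2x + 2 lies in I (it reduces to 0).

First compute the reduced Gröbner basis of I by Buchberger's algorithm.
f_1 = -2xy - z - 2, LT = xy.
f_2 = x - 2yz - 2, LT = x.
f_3 = 2x - 2yz - 2y + 2z, LT = x.
f_4 = -z - 2, LT = z.

S(f_1,f_2): lcm = xy. S = 2y²z + 2y - 2z + 1.
  leading term y²z: subtract (-2y²)·f_4 from 2y²z + 2y - 2z + 1 → y² + 2y - 2z + 1
  leading term y²: no divisor's leading term divides it; move y² to the remainder.
  leading term y: no divisor's leading term divides it; move 2y to the remainder.
  leading term z: subtract (2)·f_4 from -2z + 1 → 0
  remainder y² + 2y ≠ 0; add h_5 = y² + 2y to the basis.

S(f_1,f_3): lcm = xy. S = y²z + y² - yz - 2z + 1.
  leading term y²z: subtract (-y²)·f_4 from y²z + y² - yz - 2z + 1 → -y² - yz - 2z + 1
  leading term y²: subtract (-1)·h_5 from -y² - yz - 2z + 1 → -yz + 2y - 2z + 1
  leading term yz: subtract (y)·f_4 from -yz + 2y - 2z + 1 → -y - 2z + 1
  leading term y: no divisor's leading term divides it; move -y to the remainder.
  leading term z: subtract (2)·f_4 from -2z + 1 → 0
  remainder -y ≠ 0; add h_6 = -y to the basis.

The other S-polynomials (S(f_1,f_4), S(f_2,f_3), S(f_2,f_4), S(f_3,f_4), S(f_1,h_5), S(f_2,h_5), S(f_3,h_5), S(f_4,h_5), S(f_1,h_6), S(f_2,h_6), S(f_3,h_6), S(f_4,h_6), S(h_5,h_6)) all reduce to 0 modulo the current basis, so we have a Gröbner basis.
Inter-reduce: drop elements whose leading term is divisible by another's, tail-reduce, and make monic.
Reduced Gröbner basis: {x - 2, y, z + 2}.
Label its elements g_1 = x - 2, g_2 = y, g_3 = z + 2.

Reduce p = -2xy - xz + 2x + 2 modulo G:
  leading term xy: subtract (-2y)·g_1 from -2xy - xz + 2x + 2 → -xz + 2x + y + 2
  leading term xz: subtract (-z)·g_1 from -xz + 2x + y + 2 → 2x + y - 2z + 2
  leading term x: subtract (2)·g_1 from 2x + y - 2z + 2 → y - 2z + 1
  leading term y: subtract (1)·g_2 from y - 2z + 1 → -2z + 1
  leading term z: subtract (-2)·g_3 from -2z + 1 → 0
  normal form = 0.
Since the normal form is 0, p ∈ I.

Ideal membership is decidable via reduction modulo a Gröbner basis.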